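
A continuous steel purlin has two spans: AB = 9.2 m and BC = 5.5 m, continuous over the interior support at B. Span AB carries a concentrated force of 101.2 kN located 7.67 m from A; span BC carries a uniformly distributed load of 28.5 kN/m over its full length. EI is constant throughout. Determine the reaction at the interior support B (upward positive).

R_B = 196 kN

Take M_B as the redundant. Released structure: two simple spans AB and BC with a hinge at B.
End slopes at the hinge B, treating each span as simply supported:
  span AB: point load 101.2 at a = 7.67: Pab(L + a)/(6LEI) = 362.9/EI
  span BC: UDL 28.5: wL³/(24EI) = 197.6/EI
  relative rotation θ_0 = (362.9 + 197.6)/EI = 560.5/EI
A unit hogging moment at B produces rotation L₁/(3EI) + L₂/(3EI) = 4.9/EI.
Slope continuity at B: θ_0 = M_B·4.9/EI, so M_B = 560.5/4.9 = 114.4 kN·m (hogging).
Span AB, ΣM about A with M_B applied at B: R_B^{AB}·9.2 = 776.2 + 114.4, so R_B^{AB} = 96.8 kN and R_A = 101.2 − 96.8 = 4.396 kN.
Span BC, ΣM about C: R_B^{BC}·5.5 = 431.1 + 114.4, so R_B^{BC} = 99.17 kN and R_C = 156.8 − 99.17 = 57.58 kN.
R_B = 96.8 + 99.17 = 196 kN.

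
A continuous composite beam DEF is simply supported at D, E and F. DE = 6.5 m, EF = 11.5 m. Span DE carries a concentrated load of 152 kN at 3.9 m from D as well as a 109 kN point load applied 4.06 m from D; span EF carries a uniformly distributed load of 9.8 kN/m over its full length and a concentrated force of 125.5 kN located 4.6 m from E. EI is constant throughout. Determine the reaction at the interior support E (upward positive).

R_E = 386.7 kN

Release continuity at E by inserting a hinge; the redundant is the internal moment M_E. The primary structure is two simply-supported spans DE and EF.
End slopes at the hinge E, treating each span as simply supported:
  span DE: point load 152 at a = 3.9: Pab(L + a)/(6LEI) = 411/EI
  span DE: point load 109 at a = 4.06: Pab(L + a)/(6LEI) = 292.4/EI
  span EF: UDL 9.8: wL³/(24EI) = 621/EI
  span EF: point load 125.5 at a = 4.6: Pab(L + b)/(6LEI) = 1062/EI
  relative rotation θ_0 = (703.4 + 1683)/EI = 2387/EI
A unit hogging moment at E produces rotation L₁/(3EI) + L₂/(3EI) = 6/EI.
Compatibility: M_E·(L₁+L₂)/(3EI) = θ_0, giving M_E = 397.8 kN·m (hogging).
Span DE, ΣM about D with M_E applied at E: R_E^{DE}·6.5 = 1035 + 397.8, so R_E^{DE} = 220.5 kN and R_D = 261 − 220.5 = 40.52 kN.
Span EF, ΣM about F: R_E^{EF}·11.5 = 1514 + 397.8, so R_E^{EF} = 166.2 kN and R_F = 238.2 − 166.2 = 71.96 kN.
R_E = 220.5 + 166.2 = 386.7 kN.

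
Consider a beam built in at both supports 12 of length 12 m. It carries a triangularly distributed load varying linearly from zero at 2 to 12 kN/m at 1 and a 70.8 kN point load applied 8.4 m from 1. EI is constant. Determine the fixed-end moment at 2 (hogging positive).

M_2 = 182.5 kN·m

Take the two fixed-end moments M_1, M_2 as redundants; the released structure is the simple span 12.
End rotations of the released simple span under the applied load (×1/EI):
  at 1: triangular load, peak 12: w₀L³/(45EI) = 460.8/EI
  at 2: triangular load, peak 12: 7w₀L³/(360EI) = 403.2/EI
  at 1: point load 70.8 at a = 8.4: Pab(L + b)/(6LEI) = 463.9/EI
  at 2: point load 70.8 at a = 8.4: Pab(L + a)/(6LEI) = 606.6/EI
  θ_10 = 924.7/EI,  θ_20 = 1010/EI
Flexibility coefficients: a unit moment at one end gives L/(3EI) there and L/(6EI) at the far end, so f₁₁ = f₂₂ = 4/EI and f₁₂ = f₂₁ = 2/EI.
Compatibility — zero rotation at each built-in end:
  4 M_1 + 2 M_2 = 924.7
  2 M_1 + 4 M_2 = 1010
Solving the pair gives M_1 = 139.9 kN·m and M_2 = 182.5 kN·m (hogging).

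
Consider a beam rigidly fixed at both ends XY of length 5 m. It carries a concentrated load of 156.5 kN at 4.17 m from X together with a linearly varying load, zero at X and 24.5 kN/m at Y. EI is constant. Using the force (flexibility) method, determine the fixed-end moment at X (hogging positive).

Take the two fixed-end moments M_X, M_Y as redundants; the released structure is the simple span XY.
End rotations of the released simple span under the applied load (×1/EI):
  at X: point load 156.5 at a = 4.17: Pab(L + b)/(6LEI) = 105.3/EI
  at Y: point load 156.5 at a = 4.17: Pab(L + a)/(6LEI) = 165.6/EI
  at X: triangular load, peak 24.5: 7w₀L³/(360EI) = 59.55/EI
  at Y: triangular load, peak 24.5: w₀L³/(45EI) = 68.06/EI
  θ_X0 = 164.8/EI,  θ_Y0 = 233.6/EI
Flexibility coefficients: a unit moment at one end gives L/(3EI) there and L/(6EI) at the far end, so f₁₁ = f₂₂ = 1.667/EI and f₁₂ = f₂₁ = 0.8333/EI.
Compatibility — zero rotation at each built-in end:
  1.667 M_X + 0.8333 M_Y = 164.8
  0.8333 M_X + 1.667 M_Y = 233.6
Solving the pair gives M_X = 38.4 kN·m and M_Y = 121 kN·m (hogging).

M_X = 38.4 kN·m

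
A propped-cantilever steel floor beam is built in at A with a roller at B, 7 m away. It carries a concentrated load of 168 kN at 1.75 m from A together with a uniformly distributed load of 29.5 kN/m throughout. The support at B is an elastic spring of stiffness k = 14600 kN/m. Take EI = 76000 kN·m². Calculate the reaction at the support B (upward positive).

R_B = 87.87 kN

Release the roller at B. Primary structure: cantilever fixed at A.
Downward deflection at the released point B due to the loads:
  point load 168 at a = 1.75: Pa²(3L − a)/(6EI) = 1651/EI
  UDL 29.5: wL⁴/(8EI) = 8854/EI
  δ_0 = 10504/EI
Tip deflection under a unit load at B: L³/(3EI) = 114.3/EI.
With EI = 76000 kN·m²: δ_0 = 0.13822 m and δ_{BB} = 0.001504 m/kN.
Compatibility — the spring shortens by R_B/k under the reaction it provides: δ_0 − R_B·δ_{BB} = R_B/k. With 1/k = 0.000068 m/kN, R_B = δ_0 / (δ_{BB} + 1/k) = 0.13822 / (0.001504 + 0.000068) = 87.87 kN.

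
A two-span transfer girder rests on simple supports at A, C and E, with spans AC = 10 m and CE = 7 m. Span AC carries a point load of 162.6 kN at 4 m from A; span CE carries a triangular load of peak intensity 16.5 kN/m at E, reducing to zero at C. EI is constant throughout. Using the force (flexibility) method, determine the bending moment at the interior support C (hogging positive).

M_C = 180.1 kN·m

Release continuity at C by inserting a hinge; the redundant is the internal moment M_C. The primary structure is two simply-supported spans AC and CE.
Discontinuity in slope at C on the released structure — sum the simple-span end rotations:
  span AC: point load 162.6 at a = 4: Pab(L + a)/(6LEI) = 910.6/EI
  span CE: triangular load, peak 16.5: 7w₀L³/(360EI) = 110/EI
  relative rotation θ_0 = (910.6 + 110)/EI = 1021/EI
A unit hogging moment at C produces rotation L₁/(3EI) + L₂/(3EI) = 5.667/EI.
Slope continuity at C: θ_0 = M_C·5.667/EI, so M_C = 1021/5.667 = 180.1 kN·m (hogging).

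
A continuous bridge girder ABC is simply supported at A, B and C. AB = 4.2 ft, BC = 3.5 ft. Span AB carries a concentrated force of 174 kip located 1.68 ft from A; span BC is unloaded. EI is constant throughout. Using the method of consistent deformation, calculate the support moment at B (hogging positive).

M_B = 66.97 kip·ft

Insert a hinge at B; M_B is the redundant, and each span becomes simply supported.
End slopes at the hinge B, treating each span as simply supported:
  span AB: point load 174 at a = 1.68: Pab(L + a)/(6LEI) = 171.9/EI
  relative rotation θ_0 = (171.9 + 0)/EI = 171.9/EI
A unit hogging moment at B produces rotation L₁/(3EI) + L₂/(3EI) = 2.567/EI.
Compatibility: M_B·(L₁+L₂)/(3EI) = θ_0, giving M_B = 66.97 kip·ft (hogging).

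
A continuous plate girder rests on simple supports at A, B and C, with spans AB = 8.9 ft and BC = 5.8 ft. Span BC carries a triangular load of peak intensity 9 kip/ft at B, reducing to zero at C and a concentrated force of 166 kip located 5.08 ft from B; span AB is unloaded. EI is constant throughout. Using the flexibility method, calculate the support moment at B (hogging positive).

Insert a hinge at B; M_B is the redundant, and each span becomes simply supported.
End slopes at the hinge B, treating each span as simply supported:
  span BC: triangular load, peak 9: w₀L³/(45EI) = 39.02/EI
  span BC: point load 166 at a = 5.08: Pab(L + b)/(6LEI) = 113.8/EI
  relative rotation θ_0 = (0 + 152.8)/EI = 152.8/EI
A unit hogging moment at B produces rotation L₁/(3EI) + L₂/(3EI) = 4.9/EI.
Slope continuity at B: θ_0 = M_B·4.9/EI, so M_B = 152.8/4.9 = 31.18 kip·ft (hogging).

M_B = 31.18 kip·ft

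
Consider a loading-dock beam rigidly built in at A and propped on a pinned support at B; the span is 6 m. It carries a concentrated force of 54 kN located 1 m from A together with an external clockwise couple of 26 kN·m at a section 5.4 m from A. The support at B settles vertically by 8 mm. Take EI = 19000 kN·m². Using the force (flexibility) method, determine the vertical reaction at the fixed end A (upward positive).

Release the roller at B. Primary structure: cantilever fixed at A.
Free-end deflection of the primary structure under the applied loading (downward +):
  point load 54 at a = 1: Pa²(3L − a)/(6EI) = 153/EI
  clockwise couple 26 at a = 5.4: M₀a(2L − a)/(2EI) = 463.3/EI
  δ_0 = 616.3/EI
Flexibility coefficient — unit upward force at B: δ_{BB} = L³/(3EI) = 72/EI.
With EI = 19000 kN·m²: δ_0 = 0.032438 m and δ_{BB} = 0.003789 m/kN.
Compatibility — the beam at B must follow the support down by 0.008 m: δ_0 − R_B·δ_{BB} = 0.008, so R_B = (0.032438 − 0.008)/0.003789 = 6.449 kN.
Vertical equilibrium: R_A = ΣP − R_B = 54 − 6.449 = 47.55 kN.

R_A = 47.55 kN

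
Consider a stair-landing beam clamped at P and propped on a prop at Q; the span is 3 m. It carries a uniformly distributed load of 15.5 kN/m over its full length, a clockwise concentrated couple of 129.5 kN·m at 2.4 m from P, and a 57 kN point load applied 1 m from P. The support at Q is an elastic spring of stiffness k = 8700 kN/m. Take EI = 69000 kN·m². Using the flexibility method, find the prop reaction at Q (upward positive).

Take the reaction at Q as the redundant and release it; the primary structure is a cantilever fixed at P.
Downward deflection at the released point Q due to the loads:
  UDL 15.5: wL⁴/(8EI) = 156.9/EI
  clockwise couple 129.5 at a = 2.4: M₀a(2L − a)/(2EI) = 559.4/EI
  point load 57 at a = 1: Pa²(3L − a)/(6EI) = 76/EI
  δ_0 = 792.4/EI
Flexibility coefficient — unit upward force at Q: δ_{QQ} = L³/(3EI) = 9/EI.
With EI = 69000 kN·m²: δ_0 = 0.011484 m and δ_{QQ} = 0.00013 m/kN.
Compatibility — the spring shortens by R_Q/k under the reaction it provides: δ_0 − R_Q·δ_{QQ} = R_Q/k. With 1/k = 0.000115 m/kN, R_Q = δ_0 / (δ_{QQ} + 1/k) = 0.011484 / (0.00013 + 0.000115) = 46.8 kN.

R_Q = 46.8 kN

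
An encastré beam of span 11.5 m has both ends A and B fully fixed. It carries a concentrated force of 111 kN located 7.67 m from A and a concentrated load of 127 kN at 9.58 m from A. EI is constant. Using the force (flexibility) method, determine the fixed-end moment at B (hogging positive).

M_B = 358.3 kN·m

Take the two fixed-end moments M_A, M_B as redundants; the released structure is the simple span AB.
End rotations of the released simple span under the applied load (×1/EI):
  at A: point load 111 at a = 7.67: Pab(L + b)/(6LEI) = 724.5/EI
  at B: point load 111 at a = 7.67: Pab(L + a)/(6LEI) = 905.9/EI
  at A: point load 127 at a = 9.58: Pab(L + b)/(6LEI) = 454.3/EI
  at B: point load 127 at a = 9.58: Pab(L + a)/(6LEI) = 713.7/EI
  θ_A0 = 1179/EI,  θ_B0 = 1620/EI
Flexibility coefficients: a unit moment at one end gives L/(3EI) there and L/(6EI) at the far end, so f₁₁ = f₂₂ = 3.833/EI and f₁₂ = f₂₁ = 1.917/EI.
Compatibility — zero rotation at each built-in end:
  3.833 M_A + 1.917 M_B = 1179
  1.917 M_A + 3.833 M_B = 1620
Solving the pair gives M_A = 128.3 kN·m and M_B = 358.3 kN·m (hogging).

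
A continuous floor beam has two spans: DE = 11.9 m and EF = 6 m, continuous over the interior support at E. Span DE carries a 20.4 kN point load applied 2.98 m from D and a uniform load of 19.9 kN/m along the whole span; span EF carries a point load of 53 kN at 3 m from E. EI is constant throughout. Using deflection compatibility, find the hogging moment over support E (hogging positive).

M_E = 273.1 kN·m

Insert a hinge at E; M_E is the redundant, and each span becomes simply supported.
Rotations at E on the released spans (each span's end-slope, ×1/EI):
  span DE: point load 20.4 at a = 2.98: Pab(L + a)/(6LEI) = 113/EI
  span DE: UDL 19.9: wL³/(24EI) = 1397/EI
  span EF: point load 53 at a = 3: Pab(L + b)/(6LEI) = 119.2/EI
  relative rotation θ_0 = (1510 + 119.2)/EI = 1630/EI
A unit hogging moment at E produces rotation L₁/(3EI) + L₂/(3EI) = 5.967/EI.
Compatibility: M_E·(L₁+L₂)/(3EI) = θ_0, giving M_E = 273.1 kN·m (hogging).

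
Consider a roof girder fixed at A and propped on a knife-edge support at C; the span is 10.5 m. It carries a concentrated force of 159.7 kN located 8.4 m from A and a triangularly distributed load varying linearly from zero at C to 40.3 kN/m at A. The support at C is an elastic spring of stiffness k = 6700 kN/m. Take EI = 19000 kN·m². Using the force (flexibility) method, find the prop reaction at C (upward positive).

Remove the prop at C; the released (primary) structure is a cantilever built in at A.
Free-end deflection of the primary structure under the applied loading (downward +):
  point load 159.7 at a = 8.4: Pa²(3L − a)/(6EI) = 43383/EI
  triangular load, peak 40.3 at the fixed end: w₀L⁴/(30EI) = 16328/EI
  δ_0 = 59712/EI
Tip deflection under a unit load at C: L³/(3EI) = 385.9/EI.
With EI = 19000 kN·m²: δ_0 = 3.1427 m and δ_{CC} = 0.020309 m/kN.
Compatibility — the spring shortens by R_C/k under the reaction it provides: δ_0 − R_C·δ_{CC} = R_C/k. With 1/k = 0.000149 m/kN, R_C = δ_0 / (δ_{CC} + 1/k) = 3.1427 / (0.020309 + 0.000149) = 153.6 kN.

R_C = 153.6 kN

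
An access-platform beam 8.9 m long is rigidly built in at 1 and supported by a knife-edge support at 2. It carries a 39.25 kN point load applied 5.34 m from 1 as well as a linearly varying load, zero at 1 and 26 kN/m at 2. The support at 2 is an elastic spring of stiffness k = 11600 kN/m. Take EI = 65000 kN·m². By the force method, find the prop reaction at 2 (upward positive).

R_2 = 78.71 kN

Choose R_2 as the redundant. The primary structure is the cantilever fixed at 1.
Deflection at 2 on the released cantilever, summing each load's contribution:
  point load 39.25 at a = 5.34: Pa²(3L − a)/(6EI) = 3984/EI
  triangular load, peak 26 at the free end: 11w₀L⁴/(120EI) = 14954/EI
  δ_0 = 18938/EI
Tip deflection under a unit load at 2: L³/(3EI) = 235/EI.
With EI = 65000 kN·m²: δ_0 = 0.29135 m and δ_{22} = 0.003615 m/kN.
Compatibility — the spring shortens by R_2/k under the reaction it provides: δ_0 − R_2·δ_{22} = R_2/k. With 1/k = 0.000086 m/kN, R_2 = δ_0 / (δ_{22} + 1/k) = 0.29135 / (0.003615 + 0.000086) = 78.71 kN.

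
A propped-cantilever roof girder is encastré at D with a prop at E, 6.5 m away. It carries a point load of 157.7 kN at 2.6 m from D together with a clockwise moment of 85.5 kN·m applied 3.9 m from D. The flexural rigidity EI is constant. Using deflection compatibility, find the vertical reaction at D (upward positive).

R_D = 108.3 kN

Release the roller at E. Primary structure: cantilever fixed at D.
Deflection at E on the released cantilever, summing each load's contribution:
  point load 157.7 at a = 2.6: Pa²(3L − a)/(6EI) = 3003/EI
  clockwise couple 85.5 at a = 3.9: M₀a(2L − a)/(2EI) = 1517/EI
  δ_0 = 4520/EI
Flexibility coefficient — unit upward force at E: δ_{EE} = L³/(3EI) = 91.54/EI.
The prop prevents deflection at E: R_E = δ_0/δ_{EE} = 4520/91.54 = 49.38 kN.
Vertical equilibrium: R_D = ΣP − R_E = 157.7 − 49.38 = 108.3 kN.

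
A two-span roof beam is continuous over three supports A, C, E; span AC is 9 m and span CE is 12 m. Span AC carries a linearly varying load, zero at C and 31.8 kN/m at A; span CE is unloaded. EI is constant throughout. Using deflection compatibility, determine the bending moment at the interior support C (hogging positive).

M_C = 64.39 kN·m

Release continuity at C by inserting a hinge; the redundant is the internal moment M_C. The primary structure is two simply-supported spans AC and CE.
Discontinuity in slope at C on the released structure — sum the simple-span end rotations:
  span AC: triangular load, peak 31.8: 7w₀L³/(360EI) = 450.8/EI
  relative rotation θ_0 = (450.8 + 0)/EI = 450.8/EI
A unit hogging moment at C produces rotation L₁/(3EI) + L₂/(3EI) = 7/EI.
Compatibility: M_C·(L₁+L₂)/(3EI) = θ_0, giving M_C = 64.39 kN·m (hogging).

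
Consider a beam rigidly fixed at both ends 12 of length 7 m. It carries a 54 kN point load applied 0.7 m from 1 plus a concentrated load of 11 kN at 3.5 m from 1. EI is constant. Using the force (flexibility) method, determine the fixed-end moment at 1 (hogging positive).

M_1 = 40.24 kN·m

Take the two fixed-end moments M_1, M_2 as redundants; the released structure is the simple span 12.
End rotations of the released simple span under the applied load (×1/EI):
  at 1: point load 54 at a = 0.7: Pab(L + b)/(6LEI) = 75.41/EI
  at 2: point load 54 at a = 0.7: Pab(L + a)/(6LEI) = 43.66/EI
  at 1: point load 11 at a = 3.5: Pab(L + b)/(6LEI) = 33.69/EI
  at 2: point load 11 at a = 3.5: Pab(L + a)/(6LEI) = 33.69/EI
  θ_10 = 109.1/EI,  θ_20 = 77.35/EI
Flexibility coefficients: a unit moment at one end gives L/(3EI) there and L/(6EI) at the far end, so f₁₁ = f₂₂ = 2.333/EI and f₁₂ = f₂₁ = 1.167/EI.
Compatibility — zero rotation at each built-in end:
  2.333 M_1 + 1.167 M_2 = 109.1
  1.167 M_1 + 2.333 M_2 = 77.35
Solving the pair gives M_1 = 40.24 kN·m and M_2 = 13.03 kN·m (hogging).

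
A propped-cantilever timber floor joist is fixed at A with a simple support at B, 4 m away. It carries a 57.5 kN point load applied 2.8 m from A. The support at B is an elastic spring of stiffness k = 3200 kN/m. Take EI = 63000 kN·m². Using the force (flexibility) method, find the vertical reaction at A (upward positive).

R_A = 40.65 kN

Release the roller at B. Primary structure: cantilever fixed at A.
Free-end deflection of the primary structure under the applied loading (downward +):
  point load 57.5 at a = 2.8: Pa²(3L − a)/(6EI) = 691.2/EI
Tip deflection under a unit load at B: L³/(3EI) = 21.33/EI.
With EI = 63000 kN·m²: δ_0 = 0.010972 m and δ_{BB} = 0.000339 m/kN.
Compatibility — the spring shortens by R_B/k under the reaction it provides: δ_0 − R_B·δ_{BB} = R_B/k. With 1/k = 0.000313 m/kN, R_B = δ_0 / (δ_{BB} + 1/k) = 0.010972 / (0.000339 + 0.000313) = 16.85 kN.
Vertical equilibrium: R_A = ΣP − R_B = 57.5 − 16.85 = 40.65 kN.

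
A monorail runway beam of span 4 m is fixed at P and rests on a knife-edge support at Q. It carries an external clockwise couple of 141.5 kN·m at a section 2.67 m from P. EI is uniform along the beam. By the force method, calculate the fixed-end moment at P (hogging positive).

M_P = -47.28 kN·m

Choose R_Q as the redundant. The primary structure is the cantilever fixed at P.
Primary-structure tip deflection at Q by superposition:
  clockwise couple 141.5 at a = 2.67: M₀a(2L − a)/(2EI) = 1007/EI
Tip deflection under a unit load at Q: L³/(3EI) = 21.33/EI.
The prop prevents deflection at Q: R_Q = δ_0/δ_{QQ} = 1007/21.33 = 47.2 kN.
Moment equilibrium about P: M_P = Σ(load moments about P) − R_Q·L = 141.5 − 47.2×4 = -47.28 kN·m.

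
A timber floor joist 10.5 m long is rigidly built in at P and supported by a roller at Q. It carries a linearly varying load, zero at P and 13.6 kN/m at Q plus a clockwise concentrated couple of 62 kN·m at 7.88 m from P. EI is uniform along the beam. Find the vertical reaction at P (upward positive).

R_P = 23.82 kN

Choose R_Q as the redundant. The primary structure is the cantilever fixed at P.
Downward deflection at the released point Q due to the loads:
  triangular load, peak 13.6 at the free end: 11w₀L⁴/(120EI) = 15153/EI
  clockwise couple 62 at a = 7.88: M₀a(2L − a)/(2EI) = 3205/EI
  δ_0 = 18358/EI
Flexibility coefficient — unit upward force at Q: δ_{QQ} = L³/(3EI) = 385.9/EI.
Compatibility at Q: δ_0 − R_Q·δ_{QQ} = 0, so R_Q = 18358/385.9 = 47.58 kN.
Vertical equilibrium: R_P = ΣP − R_Q = 71.4 − 47.58 = 23.82 kN.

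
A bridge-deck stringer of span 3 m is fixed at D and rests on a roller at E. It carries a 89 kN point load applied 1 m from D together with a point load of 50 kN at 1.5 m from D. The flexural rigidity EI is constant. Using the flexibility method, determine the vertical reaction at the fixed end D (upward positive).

Take the reaction at E as the redundant and release it; the primary structure is a cantilever fixed at D.
Free-end deflection of the primary structure under the applied loading (downward +):
  point load 89 at a = 1: Pa²(3L − a)/(6EI) = 118.7/EI
  point load 50 at a = 1.5: Pa²(3L − a)/(6EI) = 140.6/EI
  δ_0 = 259.3/EI
Tip deflection under a unit load at E: L³/(3EI) = 9/EI.
The prop prevents deflection at E: R_E = δ_0/δ_{EE} = 259.3/9 = 28.81 kN.
Vertical equilibrium: R_D = ΣP − R_E = 139 − 28.81 = 110.2 kN.

R_D = 110.2 kN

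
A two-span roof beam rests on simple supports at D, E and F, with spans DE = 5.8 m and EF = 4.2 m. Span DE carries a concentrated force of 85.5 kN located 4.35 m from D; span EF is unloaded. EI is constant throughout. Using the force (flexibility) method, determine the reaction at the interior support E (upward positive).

R_E = 83.5 kN

Release continuity at E by inserting a hinge; the redundant is the internal moment M_E. The primary structure is two simply-supported spans DE and EF.
Rotations at E on the released spans (each span's end-slope, ×1/EI):
  span DE: point load 85.5 at a = 4.35: Pab(L + a)/(6LEI) = 157.3/EI
  relative rotation θ_0 = (157.3 + 0)/EI = 157.3/EI
A unit hogging moment at E produces rotation L₁/(3EI) + L₂/(3EI) = 3.333/EI.
Slope continuity at E: θ_0 = M_E·3.333/EI, so M_E = 157.3/3.333 = 47.19 kN·m (hogging).
Span DE, ΣM about D with M_E applied at E: R_E^{DE}·5.8 = 371.9 + 47.19, so R_E^{DE} = 72.26 kN and R_D = 85.5 − 72.26 = 13.24 kN.
Span EF, ΣM about F: R_E^{EF}·4.2 = 0 + 47.19, so R_E^{EF} = 11.24 kN and R_F = 0 − 11.24 = -11.24 kN.
R_E = 72.26 + 11.24 = 83.5 kN.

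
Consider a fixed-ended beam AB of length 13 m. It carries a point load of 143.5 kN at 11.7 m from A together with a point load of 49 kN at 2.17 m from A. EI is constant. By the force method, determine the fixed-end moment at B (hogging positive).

Take the two fixed-end moments M_A, M_B as redundants; the released structure is the simple span AB.
On the primary (simply-supported) span, the end slopes from the loading are:
  at A: point load 143.5 at a = 11.7: Pab(L + b)/(6LEI) = 400.1/EI
  at B: point load 143.5 at a = 11.7: Pab(L + a)/(6LEI) = 691.2/EI
  at A: point load 49 at a = 2.17: Pab(L + b)/(6LEI) = 351.8/EI
  at B: point load 49 at a = 2.17: Pab(L + a)/(6LEI) = 224/EI
  θ_A0 = 752/EI,  θ_B0 = 915.1/EI
Flexibility coefficients: a unit moment at one end gives L/(3EI) there and L/(6EI) at the far end, so f₁₁ = f₂₂ = 4.333/EI and f₁₂ = f₂₁ = 2.167/EI.
Compatibility — zero rotation at each built-in end:
  4.333 M_A + 2.167 M_B = 752
  2.167 M_A + 4.333 M_B = 915.1
Solving the pair gives M_A = 90.58 kN·m and M_B = 165.9 kN·m (hogging).

M_B = 165.9 kN·m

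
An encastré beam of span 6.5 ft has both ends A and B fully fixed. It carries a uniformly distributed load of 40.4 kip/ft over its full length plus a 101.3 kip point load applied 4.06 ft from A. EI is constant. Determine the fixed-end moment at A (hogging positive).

Release both end moments; the primary structure is a simply-supported span AB with redundants M_A and M_B.
On the primary (simply-supported) span, the end slopes from the loading are:
  at A: UDL 40.4: wL³/(24EI) = 462.3/EI
  at B: UDL 40.4: wL³/(24EI) = 462.3/EI
  at A: point load 101.3 at a = 4.06: Pab(L + b)/(6LEI) = 230/EI
  at B: point load 101.3 at a = 4.06: Pab(L + a)/(6LEI) = 271.7/EI
  θ_A0 = 692.3/EI,  θ_B0 = 734/EI
Flexibility coefficients: a unit moment at one end gives L/(3EI) there and L/(6EI) at the far end, so f₁₁ = f₂₂ = 2.167/EI and f₁₂ = f₂₁ = 1.083/EI.
Compatibility — zero rotation at each built-in end:
  2.167 M_A + 1.083 M_B = 692.3
  1.083 M_A + 2.167 M_B = 734
Solving the pair gives M_A = 200.2 kip·ft and M_B = 238.7 kip·ft (hogging).

M_A = 200.2 kip·ft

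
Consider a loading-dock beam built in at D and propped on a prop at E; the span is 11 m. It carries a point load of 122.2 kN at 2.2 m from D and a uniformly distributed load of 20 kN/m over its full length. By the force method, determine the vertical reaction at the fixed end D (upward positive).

Choose R_E as the redundant. The primary structure is the cantilever fixed at D.
Free-end deflection of the primary structure under the applied loading (downward +):
  point load 122.2 at a = 2.2: Pa²(3L − a)/(6EI) = 3036/EI
  UDL 20: wL⁴/(8EI) = 36602/EI
  δ_0 = 39639/EI
Flexibility coefficient — unit upward force at E: δ_{EE} = L³/(3EI) = 443.7/EI.
Compatibility at E: δ_0 − R_E·δ_{EE} = 0, so R_E = 39639/443.7 = 89.34 kN.
Vertical equilibrium: R_D = ΣP − R_E = 342.2 − 89.34 = 252.9 kN.

R_D = 252.9 kN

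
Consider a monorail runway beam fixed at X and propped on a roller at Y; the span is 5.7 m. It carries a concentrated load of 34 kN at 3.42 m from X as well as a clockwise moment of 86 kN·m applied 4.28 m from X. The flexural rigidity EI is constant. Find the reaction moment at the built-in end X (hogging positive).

M_X = -2.436 kN·m

Release the roller at Y. Primary structure: cantilever fixed at X.
Free-end deflection of the primary structure under the applied loading (downward +):
  point load 34 at a = 3.42: Pa²(3L − a)/(6EI) = 906.7/EI
  clockwise couple 86 at a = 4.28: M₀a(2L − a)/(2EI) = 1310/EI
  δ_0 = 2217/EI
Tip deflection under a unit load at Y: L³/(3EI) = 61.73/EI.
Compatibility at Y: δ_0 − R_Y·δ_{YY} = 0, so R_Y = 2217/61.73 = 35.92 kN.
Moment equilibrium about X: M_X = Σ(load moments about X) − R_Y·L = 202.3 − 35.92×5.7 = -2.436 kN·m.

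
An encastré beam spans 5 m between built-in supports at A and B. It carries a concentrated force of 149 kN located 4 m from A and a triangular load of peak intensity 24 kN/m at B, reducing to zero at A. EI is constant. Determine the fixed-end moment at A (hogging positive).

M_A = 43.84 kN·m

Release both end moments; the primary structure is a simply-supported span AB with redundants M_A and M_B.
On the primary (simply-supported) span, the end slopes from the loading are:
  at A: point load 149 at a = 4: Pab(L + b)/(6LEI) = 119.2/EI
  at B: point load 149 at a = 4: Pab(L + a)/(6LEI) = 178.8/EI
  at A: triangular load, peak 24: 7w₀L³/(360EI) = 58.33/EI
  at B: triangular load, peak 24: w₀L³/(45EI) = 66.67/EI
  θ_A0 = 177.5/EI,  θ_B0 = 245.5/EI
Flexibility coefficients: a unit moment at one end gives L/(3EI) there and L/(6EI) at the far end, so f₁₁ = f₂₂ = 1.667/EI and f₁₂ = f₂₁ = 0.8333/EI.
Compatibility — zero rotation at each built-in end:
  1.667 M_A + 0.8333 M_B = 177.5
  0.8333 M_A + 1.667 M_B = 245.5
Solving the pair gives M_A = 43.84 kN·m and M_B = 125.4 kN·m (hogging).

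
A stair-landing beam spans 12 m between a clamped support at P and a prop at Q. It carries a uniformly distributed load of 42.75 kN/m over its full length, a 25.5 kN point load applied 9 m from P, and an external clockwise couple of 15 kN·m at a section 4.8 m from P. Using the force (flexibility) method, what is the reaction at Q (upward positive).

Choose R_Q as the redundant. The primary structure is the cantilever fixed at P.
Deflection at Q on the released cantilever, summing each load's contribution:
  UDL 42.75: wL⁴/(8EI) = 110808/EI
  point load 25.5 at a = 9: Pa²(3L − a)/(6EI) = 9295/EI
  clockwise couple 15 at a = 4.8: M₀a(2L − a)/(2EI) = 691.2/EI
  δ_0 = 120794/EI
Flexibility coefficient — unit upward force at Q: δ_{QQ} = L³/(3EI) = 576/EI.
Compatibility at Q: δ_0 − R_Q·δ_{QQ} = 0, so R_Q = 120794/576 = 209.7 kN.

R_Q = 209.7 kN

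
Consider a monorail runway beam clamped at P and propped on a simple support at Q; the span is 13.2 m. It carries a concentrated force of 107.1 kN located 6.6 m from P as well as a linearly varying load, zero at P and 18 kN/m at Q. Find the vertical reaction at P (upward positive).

Choose R_Q as the redundant. The primary structure is the cantilever fixed at P.
Free-end deflection of the primary structure under the applied loading (downward +):
  point load 107.1 at a = 6.6: Pa²(3L − a)/(6EI) = 25659/EI
  triangular load, peak 18 at the free end: 11w₀L⁴/(120EI) = 50093/EI
  δ_0 = 75752/EI
Flexibility coefficient — unit upward force at Q: δ_{QQ} = L³/(3EI) = 766.7/EI.
Compatibility at Q: δ_0 − R_Q·δ_{QQ} = 0, so R_Q = 75752/766.7 = 98.81 kN.
Vertical equilibrium: R_P = ΣP − R_Q = 225.9 − 98.81 = 127.1 kN.

R_P = 127.1 kN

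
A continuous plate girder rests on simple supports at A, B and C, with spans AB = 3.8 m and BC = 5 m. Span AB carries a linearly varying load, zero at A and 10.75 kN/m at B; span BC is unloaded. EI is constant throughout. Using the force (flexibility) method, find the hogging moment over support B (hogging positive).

M_B = 4.469 kN·m

Insert a hinge at B; M_B is the redundant, and each span becomes simply supported.
Rotations at B on the released spans (each span's end-slope, ×1/EI):
  span AB: triangular load, peak 10.75: w₀L³/(45EI) = 13.11/EI
  relative rotation θ_0 = (13.11 + 0)/EI = 13.11/EI
A unit hogging moment at B produces rotation L₁/(3EI) + L₂/(3EI) = 2.933/EI.
Compatibility: M_B·(L₁+L₂)/(3EI) = θ_0, giving M_B = 4.469 kN·m (hogging).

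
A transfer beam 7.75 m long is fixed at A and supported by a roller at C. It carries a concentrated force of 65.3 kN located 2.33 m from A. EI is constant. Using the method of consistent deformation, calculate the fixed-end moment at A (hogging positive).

Release the roller at C. Primary structure: cantilever fixed at A.
Deflection at C on the released cantilever, summing each load's contribution:
  point load 65.3 at a = 2.33: Pa²(3L − a)/(6EI) = 1236/EI
Tip deflection under a unit load at C: L³/(3EI) = 155.2/EI.
The prop prevents deflection at C: R_C = δ_0/δ_{CC} = 1236/155.2 = 7.966 kN.
Moment equilibrium about A: M_A = Σ(load moments about A) − R_C·L = 152.1 − 7.966×7.75 = 90.41 kN·m.

M_A = 90.41 kN·m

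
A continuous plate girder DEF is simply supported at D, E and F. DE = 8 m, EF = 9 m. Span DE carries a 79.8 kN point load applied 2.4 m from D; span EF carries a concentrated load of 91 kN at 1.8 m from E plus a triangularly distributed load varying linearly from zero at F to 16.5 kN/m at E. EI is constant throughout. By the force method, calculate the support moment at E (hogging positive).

Take M_E as the redundant. Released structure: two simple spans DE and EF with a hinge at E.
Discontinuity in slope at E on the released structure — sum the simple-span end rotations:
  span DE: point load 79.8 at a = 2.4: Pab(L + a)/(6LEI) = 232.4/EI
  span EF: point load 91 at a = 1.8: Pab(L + b)/(6LEI) = 353.8/EI
  span EF: triangular load, peak 16.5: w₀L³/(45EI) = 267.3/EI
  relative rotation θ_0 = (232.4 + 621.1)/EI = 853.5/EI
A unit hogging moment at E produces rotation L₁/(3EI) + L₂/(3EI) = 5.667/EI.
Slope continuity at E: θ_0 = M_E·5.667/EI, so M_E = 853.5/5.667 = 150.6 kN·m (hogging).

M_E = 150.6 kN·m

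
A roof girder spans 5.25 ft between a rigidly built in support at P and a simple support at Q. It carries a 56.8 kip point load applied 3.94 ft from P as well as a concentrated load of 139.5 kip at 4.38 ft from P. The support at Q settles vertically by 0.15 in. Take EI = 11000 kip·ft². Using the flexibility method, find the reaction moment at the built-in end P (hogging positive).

Release the roller at Q. Primary structure: cantilever fixed at P.
Downward deflection at the released point Q due to the loads:
  point load 56.8 at a = 3.94: Pa²(3L − a)/(6EI) = 1736/EI
  point load 139.5 at a = 4.38: Pa²(3L − a)/(6EI) = 5071/EI
  δ_0 = 6807/EI
Tip deflection under a unit load at Q: L³/(3EI) = 48.23/EI.
With EI = 11000 kip·ft²: δ_0 = 0.61882 ft and δ_{QQ} = 0.004385 ft/kip.
Compatibility — the beam at Q must follow the support down by 0.0125 ft: δ_0 − R_Q·δ_{QQ} = 0.0125, so R_Q = (0.61882 − 0.0125)/0.004385 = 138.3 kip.
Moment equilibrium about P: M_P = Σ(load moments about P) − R_Q·L = 834.8 − 138.3×5.25 = 108.9 kip·ft.

M_P = 108.9 kip·ft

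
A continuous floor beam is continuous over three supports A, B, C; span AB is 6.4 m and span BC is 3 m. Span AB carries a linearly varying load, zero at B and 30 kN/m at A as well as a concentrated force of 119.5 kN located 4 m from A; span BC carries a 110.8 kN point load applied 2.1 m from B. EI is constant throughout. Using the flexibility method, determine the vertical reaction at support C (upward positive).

Insert a hinge at B; M_B is the redundant, and each span becomes simply supported.
End slopes at the hinge B, treating each span as simply supported:
  span AB: triangular load, peak 30: 7w₀L³/(360EI) = 152.9/EI
  span AB: point load 119.5 at a = 4: Pab(L + a)/(6LEI) = 310.7/EI
  span BC: point load 110.8 at a = 2.1: Pab(L + b)/(6LEI) = 45.37/EI
  relative rotation θ_0 = (463.6 + 45.37)/EI = 509/EI
A unit hogging moment at B produces rotation L₁/(3EI) + L₂/(3EI) = 3.133/EI.
Slope continuity at B: θ_0 = M_B·3.133/EI, so M_B = 509/3.133 = 162.4 kN·m (hogging).
Span BC, ΣM about C: R_B^{BC}·3 = 99.72 + 162.4, so R_B^{BC} = 87.39 kN and R_C = 110.8 − 87.39 = 23.41 kN.

R_C = 23.41 kN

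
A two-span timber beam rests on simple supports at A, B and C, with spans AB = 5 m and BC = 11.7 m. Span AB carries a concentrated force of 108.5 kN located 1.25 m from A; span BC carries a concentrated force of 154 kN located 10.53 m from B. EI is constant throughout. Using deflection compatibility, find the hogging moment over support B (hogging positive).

Release continuity at B by inserting a hinge; the redundant is the internal moment M_B. The primary structure is two simply-supported spans AB and BC.
Rotations at B on the released spans (each span's end-slope, ×1/EI):
  span AB: point load 108.5 at a = 1.25: Pab(L + a)/(6LEI) = 106/EI
  span BC: point load 154 at a = 10.53: Pab(L + b)/(6LEI) = 347.8/EI
  relative rotation θ_0 = (106 + 347.8)/EI = 453.8/EI
A unit hogging moment at B produces rotation L₁/(3EI) + L₂/(3EI) = 5.567/EI.
Slope continuity at B: θ_0 = M_B·5.567/EI, so M_B = 453.8/5.567 = 81.52 kN·m (hogging).

M_B = 81.52 kN·m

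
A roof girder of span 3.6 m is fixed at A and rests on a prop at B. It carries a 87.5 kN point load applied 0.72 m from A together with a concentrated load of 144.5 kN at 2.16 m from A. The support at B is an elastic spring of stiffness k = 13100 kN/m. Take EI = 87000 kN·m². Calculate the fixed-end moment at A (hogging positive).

M_A = 205.3 kN·m

Take the reaction at B as the redundant and release it; the primary structure is a cantilever fixed at A.
Downward deflection at the released point B due to the loads:
  point load 87.5 at a = 0.72: Pa²(3L − a)/(6EI) = 76.2/EI
  point load 144.5 at a = 2.16: Pa²(3L − a)/(6EI) = 970.8/EI
  δ_0 = 1047/EI
Tip deflection under a unit load at B: L³/(3EI) = 15.55/EI.
With EI = 87000 kN·m²: δ_0 = 0.012035 m and δ_{BB} = 0.000179 m/kN.
Compatibility — the spring shortens by R_B/k under the reaction it provides: δ_0 − R_B·δ_{BB} = R_B/k. With 1/k = 0.000076 m/kN, R_B = δ_0 / (δ_{BB} + 1/k) = 0.012035 / (0.000179 + 0.000076) = 47.18 kN.
Moment equilibrium about A: M_A = Σ(load moments about A) − R_B·L = 375.1 − 47.18×3.6 = 205.3 kN·m.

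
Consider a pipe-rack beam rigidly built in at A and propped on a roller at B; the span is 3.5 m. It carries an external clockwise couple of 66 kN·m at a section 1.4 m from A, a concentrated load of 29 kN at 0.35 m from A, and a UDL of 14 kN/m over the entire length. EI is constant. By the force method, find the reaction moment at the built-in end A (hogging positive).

Take the reaction at B as the redundant and release it; the primary structure is a cantilever fixed at A.
Deflection at B on the released cantilever, summing each load's contribution:
  clockwise couple 66 at a = 1.4: M₀a(2L − a)/(2EI) = 258.7/EI
  point load 29 at a = 0.35: Pa²(3L − a)/(6EI) = 6.01/EI
  UDL 14: wL⁴/(8EI) = 262.6/EI
  δ_0 = 527.3/EI
Flexibility coefficient — unit upward force at B: δ_{BB} = L³/(3EI) = 14.29/EI.
Compatibility at B: δ_0 − R_B·δ_{BB} = 0, so R_B = 527.3/14.29 = 36.9 kN.
Moment equilibrium about A: M_A = Σ(load moments about A) − R_B·L = 161.9 − 36.9×3.5 = 32.76 kN·m.

M_A = 32.76 kN·m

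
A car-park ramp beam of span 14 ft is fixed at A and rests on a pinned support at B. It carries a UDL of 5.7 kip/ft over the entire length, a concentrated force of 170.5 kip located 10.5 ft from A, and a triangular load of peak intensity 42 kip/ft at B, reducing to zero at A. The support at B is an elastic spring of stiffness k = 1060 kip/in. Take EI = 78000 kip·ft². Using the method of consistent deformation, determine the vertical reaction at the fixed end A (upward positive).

R_A = 246.8 kip

Choose R_B as the redundant. The primary structure is the cantilever fixed at A.
Primary-structure tip deflection at B by superposition:
  UDL 5.7: wL⁴/(8EI) = 27371/EI
  point load 170.5 at a = 10.5: Pa²(3L − a)/(6EI) = 98688/EI
  triangular load, peak 42 at the free end: 11w₀L⁴/(120EI) = 147902/EI
  δ_0 = 273961/EI
Flexibility coefficient — unit upward force at B: δ_{BB} = L³/(3EI) = 914.7/EI.
With EI = 78000 kip·ft²: δ_0 = 3.5123 ft and δ_{BB} = 0.011726 ft/kip.
Compatibility — the spring shortens by R_B/k under the reaction it provides: δ_0 − R_B·δ_{BB} = R_B/k. With 1/k = 1/(1060×12) ft/kip = 0.000079 ft/kip, R_B = δ_0 / (δ_{BB} + 1/k) = 3.5123 / (0.011726 + 0.000079) = 297.5 kip.
Vertical equilibrium: R_A = ΣP − R_B = 544.3 − 297.5 = 246.8 kip.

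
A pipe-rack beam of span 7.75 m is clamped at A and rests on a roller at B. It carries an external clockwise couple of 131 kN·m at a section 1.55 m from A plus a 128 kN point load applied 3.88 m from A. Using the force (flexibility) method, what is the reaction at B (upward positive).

R_B = 49.22 kN

Release the roller at B. Primary structure: cantilever fixed at A.
Free-end deflection of the primary structure under the applied loading (downward +):
  clockwise couple 131 at a = 1.55: M₀a(2L − a)/(2EI) = 1416/EI
  point load 128 at a = 3.88: Pa²(3L − a)/(6EI) = 6221/EI
  δ_0 = 7637/EI
Flexibility coefficient — unit upward force at B: δ_{BB} = L³/(3EI) = 155.2/EI.
Compatibility at B: δ_0 − R_B·δ_{BB} = 0, so R_B = 7637/155.2 = 49.22 kN.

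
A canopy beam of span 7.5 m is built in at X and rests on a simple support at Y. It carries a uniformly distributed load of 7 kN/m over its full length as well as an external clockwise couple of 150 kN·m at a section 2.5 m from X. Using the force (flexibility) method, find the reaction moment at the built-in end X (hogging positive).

Release the roller at Y. Primary structure: cantilever fixed at X.
Downward deflection at the released point Y due to the loads:
  UDL 7: wL⁴/(8EI) = 2769/EI
  clockwise couple 150 at a = 2.5: M₀a(2L − a)/(2EI) = 2344/EI
  δ_0 = 5112/EI
Tip deflection under a unit load at Y: L³/(3EI) = 140.6/EI.
The prop prevents deflection at Y: R_Y = δ_0/δ_{YY} = 5112/140.6 = 36.35 kN.
Moment equilibrium about X: M_X = Σ(load moments about X) − R_Y·L = 346.9 − 36.35×7.5 = 74.22 kN·m.

M_X = 74.22 kN·m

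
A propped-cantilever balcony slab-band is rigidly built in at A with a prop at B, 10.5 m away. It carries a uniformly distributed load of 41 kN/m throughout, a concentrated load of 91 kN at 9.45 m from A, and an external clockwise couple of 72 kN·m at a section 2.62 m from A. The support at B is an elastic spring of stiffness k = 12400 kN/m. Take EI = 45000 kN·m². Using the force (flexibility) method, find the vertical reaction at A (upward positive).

Remove the prop at B; the released (primary) structure is a cantilever built in at A.
Downward deflection at the released point B due to the loads:
  UDL 41: wL⁴/(8EI) = 62295/EI
  point load 91 at a = 9.45: Pa²(3L − a)/(6EI) = 29865/EI
  clockwise couple 72 at a = 2.62: M₀a(2L − a)/(2EI) = 1734/EI
  δ_0 = 93893/EI
Flexibility coefficient — unit upward force at B: δ_{BB} = L³/(3EI) = 385.9/EI.
With EI = 45000 kN·m²: δ_0 = 2.0865 m and δ_{BB} = 0.008575 m/kN.
Compatibility — the spring shortens by R_B/k under the reaction it provides: δ_0 − R_B·δ_{BB} = R_B/k. With 1/k = 0.000081 m/kN, R_B = δ_0 / (δ_{BB} + 1/k) = 2.0865 / (0.008575 + 0.000081) = 241.1 kN.
Vertical equilibrium: R_A = ΣP − R_B = 521.5 − 241.1 = 280.4 kN.

R_A = 280.4 kN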